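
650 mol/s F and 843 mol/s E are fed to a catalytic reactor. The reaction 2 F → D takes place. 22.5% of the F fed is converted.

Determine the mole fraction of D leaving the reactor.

F reacted = 0.225 × 650 = 146.2 mol/s; ν_F = −2, so ξ = 146.2/2 = 73.12 mol/s.
Outlet amounts (n = n₀ + ν ξ):
  F: 650 − 2(73.12) = 503.8
  D: 0 + 1(73.12) = 73.12
  E: 843 (inert)
Total out = 1420 mol/s; y_D = 73.12 / 1420 = 0.0515.

0.0515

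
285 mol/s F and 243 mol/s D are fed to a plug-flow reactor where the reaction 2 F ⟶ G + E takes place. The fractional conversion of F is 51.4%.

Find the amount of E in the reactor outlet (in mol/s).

F reacted = 0.514 × 285 = 146.5 mol/s; ν_F = −2, so ξ = 146.5/2 = 73.25 mol/s.
Outlet amounts (n = n₀ + ν ξ):
  F: 285 − 2(73.25) = 138.5
  G: 0 + 1(73.25) = 73.25
  E: 0 + 1(73.25) = 73.25
  D: 243 (inert)

73.2 mol/s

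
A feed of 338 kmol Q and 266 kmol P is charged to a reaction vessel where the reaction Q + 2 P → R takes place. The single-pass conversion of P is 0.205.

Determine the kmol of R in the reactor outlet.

P reacted = 0.205 × 266 = 54.53 kmol; ν_P = −2, so ξ = 54.53/2 = 27.26 kmol.
Outlet amounts (n = n₀ + ν ξ):
  Q: 338 − 1(27.26) = 310.7
  P: 266 − 2(27.26) = 211.5
  R: 0 + 1(27.26) = 27.26

27.3 kmol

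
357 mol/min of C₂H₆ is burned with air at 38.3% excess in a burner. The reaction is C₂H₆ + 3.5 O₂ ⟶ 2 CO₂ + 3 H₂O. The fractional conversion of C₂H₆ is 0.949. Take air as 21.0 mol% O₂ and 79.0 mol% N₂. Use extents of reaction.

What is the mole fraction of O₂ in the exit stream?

0.0619

Stoichiometric O₂ = 3.5 × 357 = 1250 mol/min; O₂ fed = 1250 × 1.383 = 1728 mol/min.
N₂ fed = 1728 × 79/21 = 6501 mol/min.
Fuel reacted = 0.949 × 357 → ξ = 338.8 mol/min.
Outlet (n = n₀ + ν ξ):
  C₂H₆: 357 − 1(338.8) = 18.21
  O₂: 1728 − 3.5(338.8) = 542.3
  N₂: 6501 (inert)
  CO₂: 0 + 2(338.8) = 677.6
  H₂O: 0 + 3(338.8) = 1016
Total out = 8755 mol/min; y_O₂ = 542.3 / 8755 = 0.06194.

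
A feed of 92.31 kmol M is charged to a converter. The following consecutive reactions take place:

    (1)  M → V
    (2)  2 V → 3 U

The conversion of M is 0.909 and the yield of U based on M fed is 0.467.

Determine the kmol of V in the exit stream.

55.2 kmol

Conversion of M: M consumed = 1ξ₁ = 0.909 × 92.31 → ξ₁ = 83.91 kmol.
Yield of U: 3ξ₂ / 92.31 = 0.467 → ξ₂ = 14.37 kmol.
Outlet amounts (n = n₀ + Σ ν·ξ):
  M: 92.31 − 1(83.91) = 8.4
  V: 0 + 1(83.91) − 2(14.37) = 55.17
  U: 0 + 3(14.37) = 43.11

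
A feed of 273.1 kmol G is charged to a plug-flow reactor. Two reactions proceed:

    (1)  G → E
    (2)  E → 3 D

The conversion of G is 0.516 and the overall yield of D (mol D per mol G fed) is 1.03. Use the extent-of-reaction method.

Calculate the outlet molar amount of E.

47.2 kmol

Conversion of G: G consumed = 1ξ₁ = 0.516 × 273.1 → ξ₁ = 140.9 kmol.
Yield of D: 3ξ₂ / 273.1 = 1.03 → ξ₂ = 93.76 kmol.
Outlet amounts (n = n₀ + Σ ν·ξ):
  G: 273.1 − 1(140.9) = 132.2
  E: 0 + 1(140.9) − 1(93.76) = 47.16
  D: 0 + 3(93.76) = 281.3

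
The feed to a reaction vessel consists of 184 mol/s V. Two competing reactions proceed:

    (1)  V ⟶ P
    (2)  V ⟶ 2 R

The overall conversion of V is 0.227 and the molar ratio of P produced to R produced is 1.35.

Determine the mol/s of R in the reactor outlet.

22.6 mol/s

Conversion of V: V consumed = 0.227 × 184 = 41.77 mol/s = 1ξ₁ + 1ξ₂.
Selectivity: 1ξ₁ / (2ξ₂) = 1.35 → ξ₁ = 2.7 ξ₂.
Substitute: (1·2.7 + 1) ξ₂ = 41.77 → ξ₂ = 11.29 mol/s, ξ₁ = 30.48 mol/s.
Outlet amounts (n = n₀ + Σ ν·ξ):
  V: 184 − 1(30.48) − 1(11.29) = 142.2
  P: 0 + 1(30.48) = 30.48
  R: 0 + 2(11.29) = 22.58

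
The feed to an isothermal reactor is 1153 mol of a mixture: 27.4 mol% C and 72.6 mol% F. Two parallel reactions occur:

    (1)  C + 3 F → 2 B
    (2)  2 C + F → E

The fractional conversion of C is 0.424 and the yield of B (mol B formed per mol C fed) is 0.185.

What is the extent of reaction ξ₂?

ξ₂ = 52.4 mol

Yield of B: 2ξ₁ / 315.9 = 0.185 → ξ₁ = 29.22 mol.
Conversion of C: 1ξ₁ + 2ξ₂ = 0.424 × 315.9 = 134 → ξ₂ = 52.36 mol.
Outlet amounts (n = n₀ + Σ ν·ξ):
  C: 315.9 − 1(29.22) − 2(52.36) = 182
  F: 837.1 − 3(29.22) − 1(52.36) = 697
  B: 0 + 2(29.22) = 58.45
  E: 0 + 1(52.36) = 52.36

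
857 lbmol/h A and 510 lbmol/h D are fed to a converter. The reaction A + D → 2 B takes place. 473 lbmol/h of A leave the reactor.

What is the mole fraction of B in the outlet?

For A: n = n₀ − 1ξ → 473 = 857 − 1ξ, giving ξ = 384 lbmol/h.
Outlet amounts (n = n₀ + ν ξ):
  A: 857 − 1(384) = 473
  D: 510 − 1(384) = 126
  B: 0 + 2(384) = 768
Total out = 1367 lbmol/h; y_B = 768 / 1367 = 0.5618.

0.562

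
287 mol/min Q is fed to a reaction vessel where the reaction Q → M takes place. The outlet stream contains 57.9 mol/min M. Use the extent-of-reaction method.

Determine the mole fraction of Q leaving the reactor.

For M: n = n₀ + 1ξ → 57.9 = 0 + 1ξ, giving ξ = 57.9 mol/min.
Outlet amounts (n = n₀ + ν ξ):
  Q: 287 − 1(57.9) = 229.1
  M: 0 + 1(57.9) = 57.9
Total out = 287 mol/min; y_Q = 229.1 / 287 = 0.7983.

0.798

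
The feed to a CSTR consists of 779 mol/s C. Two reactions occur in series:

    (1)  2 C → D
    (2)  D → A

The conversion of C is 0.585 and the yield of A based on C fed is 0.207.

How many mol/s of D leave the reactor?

Conversion of C: C consumed = 2ξ₁ = 0.585 × 779 → ξ₁ = 227.9 mol/s.
Yield of A: 1ξ₂ / 779 = 0.207 → ξ₂ = 161.3 mol/s.
Outlet amounts (n = n₀ + Σ ν·ξ):
  C: 779 − 2(227.9) = 323.3
  D: 0 + 1(227.9) − 1(161.3) = 66.6
  A: 0 + 1(161.3) = 161.3

66.6 mol/s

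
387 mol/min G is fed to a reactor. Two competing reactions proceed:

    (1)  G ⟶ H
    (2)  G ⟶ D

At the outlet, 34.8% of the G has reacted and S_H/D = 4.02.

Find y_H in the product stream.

Conversion of G: G consumed = 0.348 × 387 = 134.7 mol/min = 1ξ₁ + 1ξ₂.
Selectivity: 1ξ₁ / (1ξ₂) = 4.02 → ξ₁ = 4.02 ξ₂.
Substitute: (1·4.02 + 1) ξ₂ = 134.7 → ξ₂ = 26.83 mol/min, ξ₁ = 107.8 mol/min.
Outlet amounts (n = n₀ + Σ ν·ξ):
  G: 387 − 1(107.8) − 1(26.83) = 252.3
  H: 0 + 1(107.8) = 107.8
  D: 0 + 1(26.83) = 26.83
Total out = 387 mol/min; y_H = 107.8 / 387 = 0.2787.

0.279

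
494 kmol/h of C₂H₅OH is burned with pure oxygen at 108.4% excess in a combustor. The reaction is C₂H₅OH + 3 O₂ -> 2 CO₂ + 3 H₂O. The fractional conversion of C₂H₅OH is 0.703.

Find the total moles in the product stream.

3930 kmol/h

Stoichiometric O₂ = 3 × 494 = 1482 kmol/h; O₂ fed = 1482 × 2.084 = 3088 kmol/h.
Fuel reacted = 0.703 × 494 → ξ = 347.3 kmol/h.
Outlet (n = n₀ + ν ξ):
  C₂H₅OH: 494 − 1(347.3) = 146.7
  O₂: 3088 − 3(347.3) = 2047
  CO₂: 0 + 2(347.3) = 694.6
  H₂O: 0 + 3(347.3) = 1042
Total out = 146.7 + 2047 + 694.6 + 1042 = 3930 kmol/h.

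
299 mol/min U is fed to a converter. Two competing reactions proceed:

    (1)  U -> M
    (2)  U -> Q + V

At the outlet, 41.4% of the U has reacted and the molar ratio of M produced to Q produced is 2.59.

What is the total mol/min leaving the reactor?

Conversion of U: U consumed = 0.414 × 299 = 123.8 mol/min = 1ξ₁ + 1ξ₂.
Selectivity: 1ξ₁ / (1ξ₂) = 2.59 → ξ₁ = 2.59 ξ₂.
Substitute: (1·2.59 + 1) ξ₂ = 123.8 → ξ₂ = 34.48 mol/min, ξ₁ = 89.31 mol/min.
Outlet amounts (n = n₀ + Σ ν·ξ):
  U: 299 − 1(89.31) − 1(34.48) = 175.2
  M: 0 + 1(89.31) = 89.31
  Q: 0 + 1(34.48) = 34.48
  V: 0 + 1(34.48) = 34.48
Total out = 175.2 + 89.31 + 34.48 + 34.48 = 333.5 mol/min.

333 mol/min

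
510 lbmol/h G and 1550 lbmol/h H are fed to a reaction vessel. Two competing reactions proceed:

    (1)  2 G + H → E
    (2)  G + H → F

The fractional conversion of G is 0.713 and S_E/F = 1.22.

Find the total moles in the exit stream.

Conversion of G: G consumed = 0.713 × 510 = 363.6 lbmol/h = 2ξ₁ + 1ξ₂.
Selectivity: 1ξ₁ / (1ξ₂) = 1.22 → ξ₁ = 1.22 ξ₂.
Substitute: (2·1.22 + 1) ξ₂ = 363.6 → ξ₂ = 105.7 lbmol/h, ξ₁ = 129 lbmol/h.
Outlet amounts (n = n₀ + Σ ν·ξ):
  G: 510 − 2(129) − 1(105.7) = 146.4
  H: 1550 − 1(129) − 1(105.7) = 1315
  E: 0 + 1(129) = 129
  F: 0 + 1(105.7) = 105.7
Total out = 146.4 + 1315 + 129 + 105.7 = 1696 lbmol/h.

1700 lbmol/h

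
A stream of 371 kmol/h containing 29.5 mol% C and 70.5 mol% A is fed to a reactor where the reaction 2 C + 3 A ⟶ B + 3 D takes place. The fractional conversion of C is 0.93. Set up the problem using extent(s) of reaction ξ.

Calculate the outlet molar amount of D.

C reacted = 0.93 × 109.4 = 101.8 kmol/h; ν_C = −2, so ξ = 101.8/2 = 50.89 kmol/h.
Outlet amounts (n = n₀ + ν ξ):
  C: 109.4 − 2(50.89) = 7.661
  A: 261.6 − 3(50.89) = 108.9
  B: 0 + 1(50.89) = 50.89
  D: 0 + 3(50.89) = 152.7

153 kmol/h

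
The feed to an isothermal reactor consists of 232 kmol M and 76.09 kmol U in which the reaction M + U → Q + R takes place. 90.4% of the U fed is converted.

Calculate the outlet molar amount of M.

U reacted = 0.904 × 76.09 = 68.79 kmol; ν_U = −1, so ξ = 68.79/1 = 68.79 kmol.
Outlet amounts (n = n₀ + ν ξ):
  M: 232 − 1(68.79) = 163.2
  U: 76.09 − 1(68.79) = 7.305
  Q: 0 + 1(68.79) = 68.79
  R: 0 + 1(68.79) = 68.79

163 kmol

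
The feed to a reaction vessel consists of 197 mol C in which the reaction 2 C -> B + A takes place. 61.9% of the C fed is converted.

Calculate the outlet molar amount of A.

C reacted = 0.619 × 197 = 121.9 mol; ν_C = −2, so ξ = 121.9/2 = 60.97 mol.
Outlet amounts (n = n₀ + ν ξ):
  C: 197 − 2(60.97) = 75.06
  B: 0 + 1(60.97) = 60.97
  A: 0 + 1(60.97) = 60.97

61 mol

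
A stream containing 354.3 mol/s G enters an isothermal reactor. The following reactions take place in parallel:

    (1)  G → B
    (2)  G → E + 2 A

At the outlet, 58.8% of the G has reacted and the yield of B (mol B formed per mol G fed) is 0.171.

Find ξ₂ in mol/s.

ξ₂ = 148 mol/s

Yield of B: 1ξ₁ / 354.3 = 0.171 → ξ₁ = 60.59 mol/s.
Conversion of G: 1ξ₁ + 1ξ₂ = 0.588 × 354.3 = 208.3 → ξ₂ = 147.7 mol/s.
Outlet amounts (n = n₀ + Σ ν·ξ):
  G: 354.3 − 1(60.59) − 1(147.7) = 146
  B: 0 + 1(60.59) = 60.59
  E: 0 + 1(147.7) = 147.7
  A: 0 + 2(147.7) = 295.5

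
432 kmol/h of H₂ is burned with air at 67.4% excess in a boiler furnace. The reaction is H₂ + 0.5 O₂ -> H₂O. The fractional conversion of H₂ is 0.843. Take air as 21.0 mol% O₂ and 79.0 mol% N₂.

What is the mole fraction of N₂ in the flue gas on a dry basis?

0.846

Stoichiometric O₂ = 0.5 × 432 = 216 kmol/h; O₂ fed = 216 × 1.674 = 361.6 kmol/h.
N₂ fed = 361.6 × 79/21 = 1360 kmol/h.
Fuel reacted = 0.843 × 432 → ξ = 364.2 kmol/h.
Outlet (n = n₀ + ν ξ):
  H₂: 432 − 1(364.2) = 67.82
  O₂: 361.6 − 0.5(364.2) = 179.5
  N₂: 1360 (inert)
  H₂O: 0 + 1(364.2) = 364.2
Dry total = 1608 kmol/h; y_N₂ (dry) = 1360 / 1608 = 0.8462.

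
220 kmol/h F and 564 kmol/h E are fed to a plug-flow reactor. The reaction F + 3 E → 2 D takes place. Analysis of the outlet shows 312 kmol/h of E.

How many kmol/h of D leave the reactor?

168 kmol/h

For E: n = n₀ − 3ξ → 312 = 564 − 3ξ, giving ξ = 84 kmol/h.
Outlet amounts (n = n₀ + ν ξ):
  F: 220 − 1(84) = 136
  E: 564 − 3(84) = 312
  D: 0 + 2(84) = 168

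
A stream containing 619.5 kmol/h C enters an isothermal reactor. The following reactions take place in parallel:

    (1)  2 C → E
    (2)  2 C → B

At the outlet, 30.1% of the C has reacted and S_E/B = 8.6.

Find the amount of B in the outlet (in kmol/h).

Conversion of C: C consumed = 0.301 × 619.5 = 186.5 kmol/h = 2ξ₁ + 2ξ₂.
Selectivity: 1ξ₁ / (1ξ₂) = 8.6 → ξ₁ = 8.6 ξ₂.
Substitute: (2·8.6 + 2) ξ₂ = 186.5 → ξ₂ = 9.712 kmol/h, ξ₁ = 83.52 kmol/h.
Outlet amounts (n = n₀ + Σ ν·ξ):
  C: 619.5 − 2(83.52) − 2(9.712) = 433
  E: 0 + 1(83.52) = 83.52
  B: 0 + 1(9.712) = 9.712

9.71 kmol/h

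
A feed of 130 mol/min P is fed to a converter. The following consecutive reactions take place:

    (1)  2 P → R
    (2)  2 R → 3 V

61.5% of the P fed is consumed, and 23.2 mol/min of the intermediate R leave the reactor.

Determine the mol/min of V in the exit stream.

25.2 mol/min

Conversion of P: P consumed = 2ξ₁ = 0.615 × 130 → ξ₁ = 39.98 mol/min.
R balance: n_R = 0 + 1ξ₁ − 2ξ₂ = 23.2 → ξ₂ = (1·39.98 − 23.2)/2 = 8.388 mol/min.
Outlet amounts (n = n₀ + Σ ν·ξ):
  P: 130 − 2(39.98) = 50.05
  R: 0 + 1(39.98) − 2(8.388) = 23.2
  V: 0 + 3(8.388) = 25.16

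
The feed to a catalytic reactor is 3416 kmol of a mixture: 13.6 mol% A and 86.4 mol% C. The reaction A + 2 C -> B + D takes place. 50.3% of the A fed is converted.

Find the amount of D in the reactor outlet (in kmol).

234 kmol

A reacted = 0.503 × 464.6 = 233.7 kmol; ν_A = −1, so ξ = 233.7/1 = 233.7 kmol.
Outlet amounts (n = n₀ + ν ξ):
  A: 464.6 − 1(233.7) = 230.9
  C: 2951 − 2(233.7) = 2484
  B: 0 + 1(233.7) = 233.7
  D: 0 + 1(233.7) = 233.7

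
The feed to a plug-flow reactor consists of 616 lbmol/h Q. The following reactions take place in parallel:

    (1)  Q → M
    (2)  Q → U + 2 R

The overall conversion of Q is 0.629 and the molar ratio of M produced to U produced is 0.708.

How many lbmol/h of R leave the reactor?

Conversion of Q: Q consumed = 0.629 × 616 = 387.5 lbmol/h = 1ξ₁ + 1ξ₂.
Selectivity: 1ξ₁ / (1ξ₂) = 0.708 → ξ₁ = 0.708 ξ₂.
Substitute: (1·0.708 + 1) ξ₂ = 387.5 → ξ₂ = 226.9 lbmol/h, ξ₁ = 160.6 lbmol/h.
Outlet amounts (n = n₀ + Σ ν·ξ):
  Q: 616 − 1(160.6) − 1(226.9) = 228.5
  M: 0 + 1(160.6) = 160.6
  U: 0 + 1(226.9) = 226.9
  R: 0 + 2(226.9) = 453.7

454 lbmol/h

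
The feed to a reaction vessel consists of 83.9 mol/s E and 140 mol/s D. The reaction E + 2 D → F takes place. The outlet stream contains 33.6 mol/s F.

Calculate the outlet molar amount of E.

50.3 mol/s

For F: n = n₀ + 1ξ → 33.6 = 0 + 1ξ, giving ξ = 33.6 mol/s.
Outlet amounts (n = n₀ + ν ξ):
  E: 83.9 − 1(33.6) = 50.3
  D: 140 − 2(33.6) = 72.8
  F: 0 + 1(33.6) = 33.6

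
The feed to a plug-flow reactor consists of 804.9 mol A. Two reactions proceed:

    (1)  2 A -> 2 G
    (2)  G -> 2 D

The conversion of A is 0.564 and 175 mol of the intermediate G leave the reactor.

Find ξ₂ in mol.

Conversion of A: A consumed = 2ξ₁ = 0.564 × 804.9 → ξ₁ = 227 mol.
G balance: n_G = 0 + 2ξ₁ − 1ξ₂ = 175 → ξ₂ = (2·227 − 175)/1 = 279 mol.
Outlet amounts (n = n₀ + Σ ν·ξ):
  A: 804.9 − 2(227) = 350.9
  G: 0 + 2(227) − 1(279) = 175
  D: 0 + 2(279) = 557.9

ξ₂ = 279 mol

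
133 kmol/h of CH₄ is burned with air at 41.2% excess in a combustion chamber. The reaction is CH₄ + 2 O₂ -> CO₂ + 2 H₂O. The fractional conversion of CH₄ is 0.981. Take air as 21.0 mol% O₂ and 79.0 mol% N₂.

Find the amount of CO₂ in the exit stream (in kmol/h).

130 kmol/h

Stoichiometric O₂ = 2 × 133 = 266 kmol/h; O₂ fed = 266 × 1.412 = 375.6 kmol/h.
N₂ fed = 375.6 × 79/21 = 1413 kmol/h.
Fuel reacted = 0.981 × 133 → ξ = 130.5 kmol/h.
Outlet (n = n₀ + ν ξ):
  CH₄: 133 − 1(130.5) = 2.527
  O₂: 375.6 − 2(130.5) = 114.6
  N₂: 1413 (inert)
  CO₂: 0 + 1(130.5) = 130.5
  H₂O: 0 + 2(130.5) = 260.9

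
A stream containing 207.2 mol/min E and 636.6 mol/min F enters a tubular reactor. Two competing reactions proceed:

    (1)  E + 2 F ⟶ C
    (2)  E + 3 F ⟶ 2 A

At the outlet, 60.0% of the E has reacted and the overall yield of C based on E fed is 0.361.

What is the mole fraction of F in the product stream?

Yield of C: 1ξ₁ / 207.2 = 0.361 → ξ₁ = 74.8 mol/min.
Conversion of E: 1ξ₁ + 1ξ₂ = 0.6 × 207.2 = 124.3 → ξ₂ = 49.52 mol/min.
Outlet amounts (n = n₀ + Σ ν·ξ):
  E: 207.2 − 1(74.8) − 1(49.52) = 82.88
  F: 636.6 − 2(74.8) − 3(49.52) = 338.4
  C: 0 + 1(74.8) = 74.8
  A: 0 + 2(49.52) = 99.04
Total out = 595.2 mol/min; y_F = 338.4 / 595.2 = 0.5687.

0.569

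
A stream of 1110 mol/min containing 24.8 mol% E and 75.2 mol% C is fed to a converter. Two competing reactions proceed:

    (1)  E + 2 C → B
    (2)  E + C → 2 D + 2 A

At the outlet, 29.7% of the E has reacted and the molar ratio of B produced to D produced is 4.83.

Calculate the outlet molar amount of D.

15.3 mol/min

Conversion of E: E consumed = 0.297 × 275.3 = 81.76 mol/min = 1ξ₁ + 1ξ₂.
Selectivity: 1ξ₁ / (2ξ₂) = 4.83 → ξ₁ = 9.66 ξ₂.
Substitute: (1·9.66 + 1) ξ₂ = 81.76 → ξ₂ = 7.67 mol/min, ξ₁ = 74.09 mol/min.
Outlet amounts (n = n₀ + Σ ν·ξ):
  E: 275.3 − 1(74.09) − 1(7.67) = 193.5
  C: 834.7 − 2(74.09) − 1(7.67) = 678.9
  B: 0 + 1(74.09) = 74.09
  D: 0 + 2(7.67) = 15.34
  A: 0 + 2(7.67) = 15.34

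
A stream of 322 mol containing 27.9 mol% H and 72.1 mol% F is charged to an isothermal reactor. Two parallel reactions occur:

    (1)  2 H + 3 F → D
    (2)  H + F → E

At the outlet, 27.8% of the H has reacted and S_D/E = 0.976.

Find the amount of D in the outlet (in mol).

Conversion of H: H consumed = 0.278 × 89.84 = 24.97 mol = 2ξ₁ + 1ξ₂.
Selectivity: 1ξ₁ / (1ξ₂) = 0.976 → ξ₁ = 0.976 ξ₂.
Substitute: (2·0.976 + 1) ξ₂ = 24.97 → ξ₂ = 8.46 mol, ξ₁ = 8.257 mol.
Outlet amounts (n = n₀ + Σ ν·ξ):
  H: 89.84 − 2(8.257) − 1(8.46) = 64.86
  F: 232.2 − 3(8.257) − 1(8.46) = 198.9
  D: 0 + 1(8.257) = 8.257
  E: 0 + 1(8.46) = 8.46

8.26 mol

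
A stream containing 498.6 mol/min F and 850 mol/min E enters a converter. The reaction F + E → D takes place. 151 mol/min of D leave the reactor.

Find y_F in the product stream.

For D: n = n₀ + 1ξ → 151 = 0 + 1ξ, giving ξ = 151 mol/min.
Outlet amounts (n = n₀ + ν ξ):
  F: 498.6 − 1(151) = 347.6
  E: 850 − 1(151) = 699
  D: 0 + 1(151) = 151
Total out = 1198 mol/min; y_F = 347.6 / 1198 = 0.2902.

0.29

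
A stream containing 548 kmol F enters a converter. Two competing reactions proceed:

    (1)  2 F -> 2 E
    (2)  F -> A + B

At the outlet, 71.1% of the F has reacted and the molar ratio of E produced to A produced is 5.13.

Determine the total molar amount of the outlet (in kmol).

612 kmol

Conversion of F: F consumed = 0.711 × 548 = 389.6 kmol = 2ξ₁ + 1ξ₂.
Selectivity: 2ξ₁ / (1ξ₂) = 5.13 → ξ₁ = 2.565 ξ₂.
Substitute: (2·2.565 + 1) ξ₂ = 389.6 → ξ₂ = 63.56 kmol, ξ₁ = 163 kmol.
Outlet amounts (n = n₀ + Σ ν·ξ):
  F: 548 − 2(163) − 1(63.56) = 158.4
  E: 0 + 2(163) = 326.1
  A: 0 + 1(63.56) = 63.56
  B: 0 + 1(63.56) = 63.56
Total out = 158.4 + 326.1 + 63.56 + 63.56 = 611.6 kmol.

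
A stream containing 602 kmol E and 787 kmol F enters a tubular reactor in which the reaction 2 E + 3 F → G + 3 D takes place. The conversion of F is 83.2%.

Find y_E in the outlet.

0.141

F reacted = 0.832 × 787 = 654.8 kmol; ν_F = −3, so ξ = 654.8/3 = 218.3 kmol.
Outlet amounts (n = n₀ + ν ξ):
  E: 602 − 2(218.3) = 165.5
  F: 787 − 3(218.3) = 132.2
  G: 0 + 1(218.3) = 218.3
  D: 0 + 3(218.3) = 654.8
Total out = 1171 kmol; y_E = 165.5 / 1171 = 0.1413.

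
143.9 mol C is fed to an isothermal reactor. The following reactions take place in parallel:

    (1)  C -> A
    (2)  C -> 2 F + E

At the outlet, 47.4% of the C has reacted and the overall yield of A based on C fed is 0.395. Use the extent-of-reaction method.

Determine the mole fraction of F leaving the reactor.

Yield of A: 1ξ₁ / 143.9 = 0.395 → ξ₁ = 56.84 mol.
Conversion of C: 1ξ₁ + 1ξ₂ = 0.474 × 143.9 = 68.21 → ξ₂ = 11.37 mol.
Outlet amounts (n = n₀ + Σ ν·ξ):
  C: 143.9 − 1(56.84) − 1(11.37) = 75.69
  A: 0 + 1(56.84) = 56.84
  F: 0 + 2(11.37) = 22.74
  E: 0 + 1(11.37) = 11.37
Total out = 166.6 mol; y_F = 22.74 / 166.6 = 0.1364.

0.136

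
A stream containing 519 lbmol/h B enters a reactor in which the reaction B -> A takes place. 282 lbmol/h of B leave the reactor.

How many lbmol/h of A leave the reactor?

237 lbmol/h

For B: n = n₀ − 1ξ → 282 = 519 − 1ξ, giving ξ = 237 lbmol/h.
Outlet amounts (n = n₀ + ν ξ):
  B: 519 − 1(237) = 282
  A: 0 + 1(237) = 237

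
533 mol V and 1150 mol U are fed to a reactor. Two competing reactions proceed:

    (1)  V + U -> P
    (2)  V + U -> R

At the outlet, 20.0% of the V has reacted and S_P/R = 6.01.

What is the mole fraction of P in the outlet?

0.058

Conversion of V: V consumed = 0.2 × 533 = 106.6 mol = 1ξ₁ + 1ξ₂.
Selectivity: 1ξ₁ / (1ξ₂) = 6.01 → ξ₁ = 6.01 ξ₂.
Substitute: (1·6.01 + 1) ξ₂ = 106.6 → ξ₂ = 15.21 mol, ξ₁ = 91.39 mol.
Outlet amounts (n = n₀ + Σ ν·ξ):
  V: 533 − 1(91.39) − 1(15.21) = 426.4
  U: 1150 − 1(91.39) − 1(15.21) = 1043
  P: 0 + 1(91.39) = 91.39
  R: 0 + 1(15.21) = 15.21
Total out = 1576 mol; y_P = 91.39 / 1576 = 0.05798.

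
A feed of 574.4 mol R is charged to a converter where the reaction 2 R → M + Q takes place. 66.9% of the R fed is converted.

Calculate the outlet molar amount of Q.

192 mol

R reacted = 0.669 × 574.4 = 384.3 mol; ν_R = −2, so ξ = 384.3/2 = 192.1 mol.
Outlet amounts (n = n₀ + ν ξ):
  R: 574.4 − 2(192.1) = 190.1
  M: 0 + 1(192.1) = 192.1
  Q: 0 + 1(192.1) = 192.1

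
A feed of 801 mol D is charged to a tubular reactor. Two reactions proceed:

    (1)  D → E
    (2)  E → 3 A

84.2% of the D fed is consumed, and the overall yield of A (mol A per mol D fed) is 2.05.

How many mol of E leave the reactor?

127 mol

Conversion of D: D consumed = 1ξ₁ = 0.842 × 801 → ξ₁ = 674.4 mol.
Yield of A: 3ξ₂ / 801 = 2.05 → ξ₂ = 547.4 mol.
Outlet amounts (n = n₀ + Σ ν·ξ):
  D: 801 − 1(674.4) = 126.6
  E: 0 + 1(674.4) − 1(547.4) = 127.1
  A: 0 + 3(547.4) = 1642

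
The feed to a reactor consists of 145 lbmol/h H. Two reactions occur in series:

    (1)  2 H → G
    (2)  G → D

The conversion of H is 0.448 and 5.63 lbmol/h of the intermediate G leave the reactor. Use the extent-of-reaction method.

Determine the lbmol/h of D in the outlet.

26.9 lbmol/h

Conversion of H: H consumed = 2ξ₁ = 0.448 × 145 → ξ₁ = 32.48 lbmol/h.
G balance: n_G = 0 + 1ξ₁ − 1ξ₂ = 5.63 → ξ₂ = (1·32.48 − 5.63)/1 = 26.85 lbmol/h.
Outlet amounts (n = n₀ + Σ ν·ξ):
  H: 145 − 2(32.48) = 80.04
  G: 0 + 1(32.48) − 1(26.85) = 5.63
  D: 0 + 1(26.85) = 26.85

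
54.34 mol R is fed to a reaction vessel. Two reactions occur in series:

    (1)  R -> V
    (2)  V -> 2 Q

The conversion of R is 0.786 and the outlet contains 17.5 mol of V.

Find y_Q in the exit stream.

0.634

Conversion of R: R consumed = 1ξ₁ = 0.786 × 54.34 → ξ₁ = 42.71 mol.
V balance: n_V = 0 + 1ξ₁ − 1ξ₂ = 17.5 → ξ₂ = (1·42.71 − 17.5)/1 = 25.21 mol.
Outlet amounts (n = n₀ + Σ ν·ξ):
  R: 54.34 − 1(42.71) = 11.63
  V: 0 + 1(42.71) − 1(25.21) = 17.5
  Q: 0 + 2(25.21) = 50.42
Total out = 79.55 mol; y_Q = 50.42 / 79.55 = 0.6338.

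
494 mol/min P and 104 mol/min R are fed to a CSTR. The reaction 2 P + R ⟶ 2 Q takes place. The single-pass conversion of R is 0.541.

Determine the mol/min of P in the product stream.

R reacted = 0.541 × 104 = 56.26 mol/min; ν_R = −1, so ξ = 56.26/1 = 56.26 mol/min.
Outlet amounts (n = n₀ + ν ξ):
  P: 494 − 2(56.26) = 381.5
  R: 104 − 1(56.26) = 47.74
  Q: 0 + 2(56.26) = 112.5

381 mol/min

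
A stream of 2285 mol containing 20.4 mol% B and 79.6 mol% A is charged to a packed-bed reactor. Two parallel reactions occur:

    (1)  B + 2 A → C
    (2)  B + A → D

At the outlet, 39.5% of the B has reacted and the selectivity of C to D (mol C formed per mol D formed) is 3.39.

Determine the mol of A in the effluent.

1490 mol

Conversion of B: B consumed = 0.395 × 466.1 = 184.1 mol = 1ξ₁ + 1ξ₂.
Selectivity: 1ξ₁ / (1ξ₂) = 3.39 → ξ₁ = 3.39 ξ₂.
Substitute: (1·3.39 + 1) ξ₂ = 184.1 → ξ₂ = 41.94 mol, ξ₁ = 142.2 mol.
Outlet amounts (n = n₀ + Σ ν·ξ):
  B: 466.1 − 1(142.2) − 1(41.94) = 282
  A: 1819 − 2(142.2) − 1(41.94) = 1493
  C: 0 + 1(142.2) = 142.2
  D: 0 + 1(41.94) = 41.94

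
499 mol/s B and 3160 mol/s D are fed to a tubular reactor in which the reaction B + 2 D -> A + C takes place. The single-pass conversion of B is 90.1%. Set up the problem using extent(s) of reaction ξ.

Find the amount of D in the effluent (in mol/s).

2260 mol/s

B reacted = 0.901 × 499 = 449.6 mol/s; ν_B = −1, so ξ = 449.6/1 = 449.6 mol/s.
Outlet amounts (n = n₀ + ν ξ):
  B: 499 − 1(449.6) = 49.4
  D: 3160 − 2(449.6) = 2261
  A: 0 + 1(449.6) = 449.6
  C: 0 + 1(449.6) = 449.6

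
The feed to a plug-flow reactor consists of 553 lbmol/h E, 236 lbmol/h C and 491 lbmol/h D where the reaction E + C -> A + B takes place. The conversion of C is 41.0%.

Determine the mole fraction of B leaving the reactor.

0.0756

C reacted = 0.41 × 236 = 96.76 lbmol/h; ν_C = −1, so ξ = 96.76/1 = 96.76 lbmol/h.
Outlet amounts (n = n₀ + ν ξ):
  E: 553 − 1(96.76) = 456.2
  C: 236 − 1(96.76) = 139.2
  A: 0 + 1(96.76) = 96.76
  B: 0 + 1(96.76) = 96.76
  D: 491 (inert)
Total out = 1280 lbmol/h; y_B = 96.76 / 1280 = 0.07559.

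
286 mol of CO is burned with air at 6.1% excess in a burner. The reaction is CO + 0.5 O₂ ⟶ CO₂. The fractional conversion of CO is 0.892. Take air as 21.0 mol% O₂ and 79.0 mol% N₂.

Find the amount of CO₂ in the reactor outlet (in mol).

255 mol

Stoichiometric O₂ = 0.5 × 286 = 143 mol; O₂ fed = 143 × 1.061 = 151.7 mol.
N₂ fed = 151.7 × 79/21 = 570.8 mol.
Fuel reacted = 0.892 × 286 → ξ = 255.1 mol.
Outlet (n = n₀ + ν ξ):
  CO: 286 − 1(255.1) = 30.89
  O₂: 151.7 − 0.5(255.1) = 24.17
  N₂: 570.8 (inert)
  CO₂: 0 + 1(255.1) = 255.1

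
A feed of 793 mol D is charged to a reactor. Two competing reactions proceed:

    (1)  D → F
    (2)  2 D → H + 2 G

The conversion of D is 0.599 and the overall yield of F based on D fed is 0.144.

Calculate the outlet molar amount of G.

Yield of F: 1ξ₁ / 793 = 0.144 → ξ₁ = 114.2 mol.
Conversion of D: 1ξ₁ + 2ξ₂ = 0.599 × 793 = 475 → ξ₂ = 180.4 mol.
Outlet amounts (n = n₀ + Σ ν·ξ):
  D: 793 − 1(114.2) − 2(180.4) = 318
  F: 0 + 1(114.2) = 114.2
  H: 0 + 1(180.4) = 180.4
  G: 0 + 2(180.4) = 360.8

361 mol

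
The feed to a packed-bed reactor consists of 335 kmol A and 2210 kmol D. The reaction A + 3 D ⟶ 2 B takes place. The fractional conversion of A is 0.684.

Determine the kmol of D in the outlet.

1520 kmol

A reacted = 0.684 × 335 = 229.1 kmol; ν_A = −1, so ξ = 229.1/1 = 229.1 kmol.
Outlet amounts (n = n₀ + ν ξ):
  A: 335 − 1(229.1) = 105.9
  D: 2210 − 3(229.1) = 1523
  B: 0 + 2(229.1) = 458.3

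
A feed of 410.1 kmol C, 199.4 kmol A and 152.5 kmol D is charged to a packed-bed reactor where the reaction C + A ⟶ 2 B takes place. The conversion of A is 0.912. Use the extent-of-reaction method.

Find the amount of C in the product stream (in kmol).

A reacted = 0.912 × 199.4 = 181.9 kmol; ν_A = −1, so ξ = 181.9/1 = 181.9 kmol.
Outlet amounts (n = n₀ + ν ξ):
  C: 410.1 − 1(181.9) = 228.2
  A: 199.4 − 1(181.9) = 17.55
  B: 0 + 2(181.9) = 363.7
  D: 152.5 (inert)

228 kmol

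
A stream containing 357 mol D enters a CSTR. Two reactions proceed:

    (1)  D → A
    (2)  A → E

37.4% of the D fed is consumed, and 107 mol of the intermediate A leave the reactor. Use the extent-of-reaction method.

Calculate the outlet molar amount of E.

Conversion of D: D consumed = 1ξ₁ = 0.374 × 357 → ξ₁ = 133.5 mol.
A balance: n_A = 0 + 1ξ₁ − 1ξ₂ = 107 → ξ₂ = (1·133.5 − 107)/1 = 26.52 mol.
Outlet amounts (n = n₀ + Σ ν·ξ):
  D: 357 − 1(133.5) = 223.5
  A: 0 + 1(133.5) − 1(26.52) = 107
  E: 0 + 1(26.52) = 26.52

26.5 mol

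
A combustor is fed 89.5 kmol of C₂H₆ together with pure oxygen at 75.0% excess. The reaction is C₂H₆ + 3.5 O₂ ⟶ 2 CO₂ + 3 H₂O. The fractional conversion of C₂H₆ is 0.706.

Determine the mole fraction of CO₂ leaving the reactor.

0.189

Stoichiometric O₂ = 3.5 × 89.5 = 313.2 kmol; O₂ fed = 313.2 × 1.750 = 548.2 kmol.
Fuel reacted = 0.706 × 89.5 → ξ = 63.19 kmol.
Outlet (n = n₀ + ν ξ):
  C₂H₆: 89.5 − 1(63.19) = 26.31
  O₂: 548.2 − 3.5(63.19) = 327
  CO₂: 0 + 2(63.19) = 126.4
  H₂O: 0 + 3(63.19) = 189.6
Total out = 669.3 kmol; y_CO₂ = 126.4 / 669.3 = 0.1888.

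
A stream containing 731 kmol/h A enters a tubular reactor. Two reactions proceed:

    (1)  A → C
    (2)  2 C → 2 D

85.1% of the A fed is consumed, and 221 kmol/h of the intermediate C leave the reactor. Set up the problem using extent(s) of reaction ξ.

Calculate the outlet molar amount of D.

Conversion of A: A consumed = 1ξ₁ = 0.851 × 731 → ξ₁ = 622.1 kmol/h.
C balance: n_C = 0 + 1ξ₁ − 2ξ₂ = 221 → ξ₂ = (1·622.1 − 221)/2 = 200.5 kmol/h.
Outlet amounts (n = n₀ + Σ ν·ξ):
  A: 731 − 1(622.1) = 108.9
  C: 0 + 1(622.1) − 2(200.5) = 221
  D: 0 + 2(200.5) = 401.1

401 kmol/h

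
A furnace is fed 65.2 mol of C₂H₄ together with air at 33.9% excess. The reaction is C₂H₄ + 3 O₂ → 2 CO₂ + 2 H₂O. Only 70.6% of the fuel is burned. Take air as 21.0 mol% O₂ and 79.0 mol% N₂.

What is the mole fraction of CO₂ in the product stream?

Stoichiometric O₂ = 3 × 65.2 = 195.6 mol; O₂ fed = 195.6 × 1.339 = 261.9 mol.
N₂ fed = 261.9 × 79/21 = 985.3 mol.
Fuel reacted = 0.706 × 65.2 → ξ = 46.03 mol.
Outlet (n = n₀ + ν ξ):
  C₂H₄: 65.2 − 1(46.03) = 19.17
  O₂: 261.9 − 3(46.03) = 123.8
  N₂: 985.3 (inert)
  CO₂: 0 + 2(46.03) = 92.06
  H₂O: 0 + 2(46.03) = 92.06
Total out = 1312 mol; y_CO₂ = 92.06 / 1312 = 0.07015.

0.0701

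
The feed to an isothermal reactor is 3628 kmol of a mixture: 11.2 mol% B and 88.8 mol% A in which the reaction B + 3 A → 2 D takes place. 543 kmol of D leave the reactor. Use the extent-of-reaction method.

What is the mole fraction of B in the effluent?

For D: n = n₀ + 2ξ → 543 = 0 + 2ξ, giving ξ = 271.5 kmol.
Outlet amounts (n = n₀ + ν ξ):
  B: 406.3 − 1(271.5) = 134.8
  A: 3222 − 3(271.5) = 2407
  D: 0 + 2(271.5) = 543
Total out = 3085 kmol; y_B = 134.8 / 3085 = 0.04371.

0.0437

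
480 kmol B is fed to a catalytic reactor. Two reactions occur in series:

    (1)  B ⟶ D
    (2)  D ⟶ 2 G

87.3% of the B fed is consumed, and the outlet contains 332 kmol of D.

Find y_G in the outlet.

Conversion of B: B consumed = 1ξ₁ = 0.873 × 480 → ξ₁ = 419 kmol.
D balance: n_D = 0 + 1ξ₁ − 1ξ₂ = 332 → ξ₂ = (1·419 − 332)/1 = 87.04 kmol.
Outlet amounts (n = n₀ + Σ ν·ξ):
  B: 480 − 1(419) = 60.96
  D: 0 + 1(419) − 1(87.04) = 332
  G: 0 + 2(87.04) = 174.1
Total out = 567 kmol; y_G = 174.1 / 567 = 0.307.

0.307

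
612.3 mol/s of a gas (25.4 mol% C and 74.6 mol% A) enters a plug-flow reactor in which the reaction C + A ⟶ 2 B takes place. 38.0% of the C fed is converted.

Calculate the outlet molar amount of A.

398 mol/s

C reacted = 0.38 × 155.5 = 59.1 mol/s; ν_C = −1, so ξ = 59.1/1 = 59.1 mol/s.
Outlet amounts (n = n₀ + ν ξ):
  C: 155.5 − 1(59.1) = 96.43
  A: 456.8 − 1(59.1) = 397.7
  B: 0 + 2(59.1) = 118.2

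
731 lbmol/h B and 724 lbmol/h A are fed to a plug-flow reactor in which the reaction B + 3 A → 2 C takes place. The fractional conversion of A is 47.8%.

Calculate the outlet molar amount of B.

616 lbmol/h

A reacted = 0.478 × 724 = 346.1 lbmol/h; ν_A = −3, so ξ = 346.1/3 = 115.4 lbmol/h.
Outlet amounts (n = n₀ + ν ξ):
  B: 731 − 1(115.4) = 615.6
  A: 724 − 3(115.4) = 377.9
  C: 0 + 2(115.4) = 230.7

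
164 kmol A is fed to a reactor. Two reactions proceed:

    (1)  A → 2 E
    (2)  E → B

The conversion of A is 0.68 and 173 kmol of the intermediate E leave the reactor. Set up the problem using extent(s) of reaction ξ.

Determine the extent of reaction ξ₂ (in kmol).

ξ₂ = 50 kmol

Conversion of A: A consumed = 1ξ₁ = 0.68 × 164 → ξ₁ = 111.5 kmol.
E balance: n_E = 0 + 2ξ₁ − 1ξ₂ = 173 → ξ₂ = (2·111.5 − 173)/1 = 50.04 kmol.
Outlet amounts (n = n₀ + Σ ν·ξ):
  A: 164 − 1(111.5) = 52.48
  E: 0 + 2(111.5) − 1(50.04) = 173
  B: 0 + 1(50.04) = 50.04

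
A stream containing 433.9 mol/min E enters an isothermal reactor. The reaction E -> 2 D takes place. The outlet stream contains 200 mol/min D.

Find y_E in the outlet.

0.625

For D: n = n₀ + 2ξ → 200 = 0 + 2ξ, giving ξ = 100 mol/min.
Outlet amounts (n = n₀ + ν ξ):
  E: 433.9 − 1(100) = 333.9
  D: 0 + 2(100) = 200
Total out = 533.9 mol/min; y_E = 333.9 / 533.9 = 0.6254.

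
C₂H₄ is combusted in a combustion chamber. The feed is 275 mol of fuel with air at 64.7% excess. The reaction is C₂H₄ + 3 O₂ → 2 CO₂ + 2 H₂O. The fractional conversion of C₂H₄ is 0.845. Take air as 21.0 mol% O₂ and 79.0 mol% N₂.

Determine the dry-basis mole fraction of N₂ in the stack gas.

Stoichiometric O₂ = 3 × 275 = 825 mol; O₂ fed = 825 × 1.647 = 1359 mol.
N₂ fed = 1359 × 79/21 = 5112 mol.
Fuel reacted = 0.845 × 275 → ξ = 232.4 mol.
Outlet (n = n₀ + ν ξ):
  C₂H₄: 275 − 1(232.4) = 42.62
  O₂: 1359 − 3(232.4) = 661.7
  N₂: 5112 (inert)
  CO₂: 0 + 2(232.4) = 464.8
  H₂O: 0 + 2(232.4) = 464.8
Dry total = 6281 mol; y_N₂ (dry) = 5112 / 6281 = 0.8139.

0.814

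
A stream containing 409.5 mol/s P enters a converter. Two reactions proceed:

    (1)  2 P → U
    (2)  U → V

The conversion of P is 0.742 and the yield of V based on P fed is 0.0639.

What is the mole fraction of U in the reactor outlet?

0.488

Conversion of P: P consumed = 2ξ₁ = 0.742 × 409.5 → ξ₁ = 151.9 mol/s.
Yield of V: 1ξ₂ / 409.5 = 0.0639 → ξ₂ = 26.17 mol/s.
Outlet amounts (n = n₀ + Σ ν·ξ):
  P: 409.5 − 2(151.9) = 105.7
  U: 0 + 1(151.9) − 1(26.17) = 125.8
  V: 0 + 1(26.17) = 26.17
Total out = 257.6 mol/s; y_U = 125.8 / 257.6 = 0.4882.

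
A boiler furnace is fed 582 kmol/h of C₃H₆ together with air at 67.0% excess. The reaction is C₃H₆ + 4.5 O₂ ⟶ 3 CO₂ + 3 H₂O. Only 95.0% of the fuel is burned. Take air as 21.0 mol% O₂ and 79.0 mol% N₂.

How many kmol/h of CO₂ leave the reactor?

Stoichiometric O₂ = 4.5 × 582 = 2619 kmol/h; O₂ fed = 2619 × 1.670 = 4374 kmol/h.
N₂ fed = 4374 × 79/21 = 16450 kmol/h.
Fuel reacted = 0.95 × 582 → ξ = 552.9 kmol/h.
Outlet (n = n₀ + ν ξ):
  C₃H₆: 582 − 1(552.9) = 29.1
  O₂: 4374 − 4.5(552.9) = 1886
  N₂: 16450 (inert)
  CO₂: 0 + 3(552.9) = 1659
  H₂O: 0 + 3(552.9) = 1659

1660 kmol/h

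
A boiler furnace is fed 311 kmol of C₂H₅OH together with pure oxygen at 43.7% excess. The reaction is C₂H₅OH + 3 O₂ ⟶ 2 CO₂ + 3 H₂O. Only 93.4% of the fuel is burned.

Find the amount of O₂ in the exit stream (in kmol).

Stoichiometric O₂ = 3 × 311 = 933 kmol; O₂ fed = 933 × 1.437 = 1341 kmol.
Fuel reacted = 0.934 × 311 → ξ = 290.5 kmol.
Outlet (n = n₀ + ν ξ):
  C₂H₅OH: 311 − 1(290.5) = 20.53
  O₂: 1341 − 3(290.5) = 469.3
  CO₂: 0 + 2(290.5) = 580.9
  H₂O: 0 + 3(290.5) = 871.4

469 kmol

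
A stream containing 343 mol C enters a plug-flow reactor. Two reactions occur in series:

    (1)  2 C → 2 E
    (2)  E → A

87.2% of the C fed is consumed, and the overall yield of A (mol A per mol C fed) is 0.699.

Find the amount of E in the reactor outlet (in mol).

59.3 mol

Conversion of C: C consumed = 2ξ₁ = 0.872 × 343 → ξ₁ = 149.5 mol.
Yield of A: 1ξ₂ / 343 = 0.699 → ξ₂ = 239.8 mol.
Outlet amounts (n = n₀ + Σ ν·ξ):
  C: 343 − 2(149.5) = 43.9
  E: 0 + 2(149.5) − 1(239.8) = 59.34
  A: 0 + 1(239.8) = 239.8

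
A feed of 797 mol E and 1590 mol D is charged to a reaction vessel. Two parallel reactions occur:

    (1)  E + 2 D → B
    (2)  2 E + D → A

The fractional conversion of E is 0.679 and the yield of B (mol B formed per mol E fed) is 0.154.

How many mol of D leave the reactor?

1140 mol

Yield of B: 1ξ₁ / 797 = 0.154 → ξ₁ = 122.7 mol.
Conversion of E: 1ξ₁ + 2ξ₂ = 0.679 × 797 = 541.2 → ξ₂ = 209.2 mol.
Outlet amounts (n = n₀ + Σ ν·ξ):
  E: 797 − 1(122.7) − 2(209.2) = 255.8
  D: 1590 − 2(122.7) − 1(209.2) = 1135
  B: 0 + 1(122.7) = 122.7
  A: 0 + 1(209.2) = 209.2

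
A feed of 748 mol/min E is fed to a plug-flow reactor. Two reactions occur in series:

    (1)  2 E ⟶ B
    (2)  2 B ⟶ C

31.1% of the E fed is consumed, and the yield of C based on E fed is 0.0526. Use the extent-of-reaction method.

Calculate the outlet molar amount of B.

37.6 mol/min

Conversion of E: E consumed = 2ξ₁ = 0.311 × 748 → ξ₁ = 116.3 mol/min.
Yield of C: 1ξ₂ / 748 = 0.0526 → ξ₂ = 39.34 mol/min.
Outlet amounts (n = n₀ + Σ ν·ξ):
  E: 748 − 2(116.3) = 515.4
  B: 0 + 1(116.3) − 2(39.34) = 37.62
  C: 0 + 1(39.34) = 39.34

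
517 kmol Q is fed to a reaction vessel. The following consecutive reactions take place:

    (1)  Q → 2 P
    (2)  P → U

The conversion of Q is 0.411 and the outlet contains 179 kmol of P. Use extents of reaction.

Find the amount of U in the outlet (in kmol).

Conversion of Q: Q consumed = 1ξ₁ = 0.411 × 517 → ξ₁ = 212.5 kmol.
P balance: n_P = 0 + 2ξ₁ − 1ξ₂ = 179 → ξ₂ = (2·212.5 − 179)/1 = 246 kmol.
Outlet amounts (n = n₀ + Σ ν·ξ):
  Q: 517 − 1(212.5) = 304.5
  P: 0 + 2(212.5) − 1(246) = 179
  U: 0 + 1(246) = 246

246 kmol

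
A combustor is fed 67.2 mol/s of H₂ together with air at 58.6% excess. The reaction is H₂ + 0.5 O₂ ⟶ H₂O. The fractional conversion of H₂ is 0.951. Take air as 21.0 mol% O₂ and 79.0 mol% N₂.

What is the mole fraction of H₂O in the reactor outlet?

Stoichiometric O₂ = 0.5 × 67.2 = 33.6 mol/s; O₂ fed = 33.6 × 1.586 = 53.29 mol/s.
N₂ fed = 53.29 × 79/21 = 200.5 mol/s.
Fuel reacted = 0.951 × 67.2 → ξ = 63.91 mol/s.
Outlet (n = n₀ + ν ξ):
  H₂: 67.2 − 1(63.91) = 3.293
  O₂: 53.29 − 0.5(63.91) = 21.34
  N₂: 200.5 (inert)
  H₂O: 0 + 1(63.91) = 63.91
Total out = 289 mol/s; y_H₂O = 63.91 / 289 = 0.2211.

0.221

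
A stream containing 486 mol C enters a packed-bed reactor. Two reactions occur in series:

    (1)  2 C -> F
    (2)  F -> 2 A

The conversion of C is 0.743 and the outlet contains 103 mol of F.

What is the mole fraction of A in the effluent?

0.405

Conversion of C: C consumed = 2ξ₁ = 0.743 × 486 → ξ₁ = 180.5 mol.
F balance: n_F = 0 + 1ξ₁ − 1ξ₂ = 103 → ξ₂ = (1·180.5 − 103)/1 = 77.55 mol.
Outlet amounts (n = n₀ + Σ ν·ξ):
  C: 486 − 2(180.5) = 124.9
  F: 0 + 1(180.5) − 1(77.55) = 103
  A: 0 + 2(77.55) = 155.1
Total out = 383 mol; y_A = 155.1 / 383 = 0.405.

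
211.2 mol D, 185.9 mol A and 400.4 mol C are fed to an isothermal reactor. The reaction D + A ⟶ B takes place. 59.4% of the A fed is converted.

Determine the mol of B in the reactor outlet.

A reacted = 0.594 × 185.9 = 110.4 mol; ν_A = −1, so ξ = 110.4/1 = 110.4 mol.
Outlet amounts (n = n₀ + ν ξ):
  D: 211.2 − 1(110.4) = 100.8
  A: 185.9 − 1(110.4) = 75.48
  B: 0 + 1(110.4) = 110.4
  C: 400.4 (inert)

110 mol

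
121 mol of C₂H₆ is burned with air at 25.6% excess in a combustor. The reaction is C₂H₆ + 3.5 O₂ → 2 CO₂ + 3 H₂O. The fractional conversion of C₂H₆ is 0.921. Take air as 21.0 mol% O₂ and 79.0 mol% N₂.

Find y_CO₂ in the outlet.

0.0823

Stoichiometric O₂ = 3.5 × 121 = 423.5 mol; O₂ fed = 423.5 × 1.256 = 531.9 mol.
N₂ fed = 531.9 × 79/21 = 2001 mol.
Fuel reacted = 0.921 × 121 → ξ = 111.4 mol.
Outlet (n = n₀ + ν ξ):
  C₂H₆: 121 − 1(111.4) = 9.559
  O₂: 531.9 − 3.5(111.4) = 141.9
  N₂: 2001 (inert)
  CO₂: 0 + 2(111.4) = 222.9
  H₂O: 0 + 3(111.4) = 334.3
Total out = 2710 mol; y_CO₂ = 222.9 / 2710 = 0.08225.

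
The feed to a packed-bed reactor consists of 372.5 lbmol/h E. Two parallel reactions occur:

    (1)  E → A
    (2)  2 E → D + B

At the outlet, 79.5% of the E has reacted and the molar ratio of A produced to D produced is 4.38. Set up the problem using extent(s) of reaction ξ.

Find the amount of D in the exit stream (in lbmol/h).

46.4 lbmol/h

Conversion of E: E consumed = 0.795 × 372.5 = 296.1 lbmol/h = 1ξ₁ + 2ξ₂.
Selectivity: 1ξ₁ / (1ξ₂) = 4.38 → ξ₁ = 4.38 ξ₂.
Substitute: (1·4.38 + 2) ξ₂ = 296.1 → ξ₂ = 46.42 lbmol/h, ξ₁ = 203.3 lbmol/h.
Outlet amounts (n = n₀ + Σ ν·ξ):
  E: 372.5 − 1(203.3) − 2(46.42) = 76.36
  A: 0 + 1(203.3) = 203.3
  D: 0 + 1(46.42) = 46.42
  B: 0 + 1(46.42) = 46.42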